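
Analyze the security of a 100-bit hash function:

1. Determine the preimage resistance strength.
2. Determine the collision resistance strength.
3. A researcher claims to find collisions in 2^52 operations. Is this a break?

Step 1: Preimage resistance requires brute-force of 2^100 operations.
Step 2: Collision resistance (birthday bound) = 2^(100/2) = 2^50.
Step 3: The claimed attack costs 2^52 operations.
Step 4: Since 2^52 >= 2^50, the claimed attack is no faster than the generic birthday attack, so this does not break collision resistance.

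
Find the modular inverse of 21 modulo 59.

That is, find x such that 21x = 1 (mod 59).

Step 1: We need x such that 21 * x = 1 (mod 59).
Step 2: Using the extended Euclidean algorithm or trial:
  21 * 45 = 945 = 16 * 59 + 1.
Step 3: Since 945 mod 59 = 1, the inverse is x = 45.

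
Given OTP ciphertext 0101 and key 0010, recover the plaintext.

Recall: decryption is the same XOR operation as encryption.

Step 1: XOR ciphertext with key:
  Ciphertext: 0101
  Key:        0010
  XOR:        0111
Step 2: Plaintext = 0111 = 7 in decimal.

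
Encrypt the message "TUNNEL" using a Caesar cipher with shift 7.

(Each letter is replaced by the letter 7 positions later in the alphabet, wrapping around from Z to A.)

Step 1: For each letter, shift forward by 7 positions (mod 26).
  T (position 19) -> position (19+7) mod 26 = 0 -> A
  U (position 20) -> position (20+7) mod 26 = 1 -> B
  N (position 13) -> position (13+7) mod 26 = 20 -> U
  N (position 13) -> position (13+7) mod 26 = 20 -> U
  E (position 4) -> position (4+7) mod 26 = 11 -> L
  L (position 11) -> position (11+7) mod 26 = 18 -> S
Result: ABUULS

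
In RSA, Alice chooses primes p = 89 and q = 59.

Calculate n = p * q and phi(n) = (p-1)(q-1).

Step 1: n = p * q = 89 * 59 = 5251.
Step 2: phi(n) = (p-1)(q-1) = 88 * 58 = 5104.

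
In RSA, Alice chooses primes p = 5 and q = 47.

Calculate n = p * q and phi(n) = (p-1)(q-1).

Step 1: n = p * q = 5 * 47 = 235.
Step 2: phi(n) = (p-1)(q-1) = 4 * 46 = 184.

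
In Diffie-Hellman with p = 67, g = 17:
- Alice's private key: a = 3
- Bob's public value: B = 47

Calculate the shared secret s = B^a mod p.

Step 1: s = B^a mod p = 47^3 mod 67.
  47^1 mod 67 = 47
  47^2 mod 67 = (47 * 47) mod 67 = 65
  47^3 mod 67 = (65 * 47) mod 67 = 40
Result: shared secret = 40.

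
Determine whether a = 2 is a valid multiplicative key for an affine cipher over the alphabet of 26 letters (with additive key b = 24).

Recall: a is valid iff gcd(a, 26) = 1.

Step 1: Compute gcd(2, 26).
Step 2: gcd(2, 26) = 2.
Since gcd = 2 != 1, 2 shares a common factor with 26, so it cannot be used.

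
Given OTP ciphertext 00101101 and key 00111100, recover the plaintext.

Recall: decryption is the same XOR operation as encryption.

Step 1: XOR ciphertext with key:
  Ciphertext: 00101101
  Key:        00111100
  XOR:        00010001
Step 2: Plaintext = 00010001 = 17 in decimal.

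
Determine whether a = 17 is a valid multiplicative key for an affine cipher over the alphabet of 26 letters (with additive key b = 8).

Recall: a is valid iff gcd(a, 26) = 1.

Step 1: Compute gcd(17, 26).
Step 2: gcd(17, 26) = 1.
Since gcd = 1, 17 is coprime with 26, so it is a valid key.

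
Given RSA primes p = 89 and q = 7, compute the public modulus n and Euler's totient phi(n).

Step 1: n = p * q = 89 * 7 = 623.
Step 2: phi(n) = (p-1)(q-1) = 88 * 6 = 528.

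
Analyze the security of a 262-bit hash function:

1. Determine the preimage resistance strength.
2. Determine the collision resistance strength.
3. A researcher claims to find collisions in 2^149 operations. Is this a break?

Step 1: Preimage resistance requires brute-force of 2^262 operations.
Step 2: Collision resistance (birthday bound) = 2^(262/2) = 2^131.
Step 3: The claimed attack costs 2^149 operations.
Step 4: Since 2^149 >= 2^131, the claimed attack is no faster than the generic birthday attack, so this does not break collision resistance.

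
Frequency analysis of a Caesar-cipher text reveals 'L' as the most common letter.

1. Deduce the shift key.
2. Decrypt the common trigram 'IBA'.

Step 1: In English, 'E' is the most frequent letter (12.7%).
Step 2: The most frequent ciphertext letter is 'L' (position 11).
Step 3: Shift = (11 - 4) mod 26 = 7.
Step 4: Decrypt 'IBA' by shifting back 7:
  I -> B
  B -> U
  A -> T
Step 5: 'IBA' decrypts to 'BUT'.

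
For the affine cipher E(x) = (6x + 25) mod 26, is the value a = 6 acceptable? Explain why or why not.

Step 1: Compute gcd(6, 26).
Step 2: gcd(6, 26) = 2.
Since gcd = 2 != 1, 6 shares a common factor with 26, so it cannot be used.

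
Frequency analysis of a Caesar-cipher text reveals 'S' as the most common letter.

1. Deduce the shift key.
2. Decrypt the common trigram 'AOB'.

Step 1: In English, 'E' is the most frequent letter (12.7%).
Step 2: The most frequent ciphertext letter is 'S' (position 18).
Step 3: Shift = (18 - 4) mod 26 = 14.
Step 4: Decrypt 'AOB' by shifting back 14:
  A -> M
  O -> A
  B -> N
Step 5: 'AOB' decrypts to 'MAN'.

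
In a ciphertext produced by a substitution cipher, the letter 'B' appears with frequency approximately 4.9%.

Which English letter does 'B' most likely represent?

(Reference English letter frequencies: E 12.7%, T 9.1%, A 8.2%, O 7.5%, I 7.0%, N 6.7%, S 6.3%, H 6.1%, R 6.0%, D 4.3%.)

Step 1: The observed frequency is 4.9%.
Step 2: Compare with English frequencies:
  E: 12.7% (difference: 7.8%)
  T: 9.1% (difference: 4.2%)
  A: 8.2% (difference: 3.3%)
  O: 7.5% (difference: 2.6%)
  I: 7.0% (difference: 2.1%)
  N: 6.7% (difference: 1.8%)
  S: 6.3% (difference: 1.4%)
  H: 6.1% (difference: 1.2%)
  R: 6.0% (difference: 1.1%)
  D: 4.3% (difference: 0.6%) <-- closest
Step 3: 'B' most likely represents 'D' (frequency 4.3%).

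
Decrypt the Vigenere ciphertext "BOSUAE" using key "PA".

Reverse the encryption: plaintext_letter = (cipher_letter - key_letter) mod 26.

Step 1: Extend key: PAPAPA
Step 2: Decrypt each letter (c - k) mod 26:
  B(1) - P(15) = (1-15) mod 26 = 12 = M
  O(14) - A(0) = (14-0) mod 26 = 14 = O
  S(18) - P(15) = (18-15) mod 26 = 3 = D
  U(20) - A(0) = (20-0) mod 26 = 20 = U
  A(0) - P(15) = (0-15) mod 26 = 11 = L
  E(4) - A(0) = (4-0) mod 26 = 4 = E
Plaintext: MODULE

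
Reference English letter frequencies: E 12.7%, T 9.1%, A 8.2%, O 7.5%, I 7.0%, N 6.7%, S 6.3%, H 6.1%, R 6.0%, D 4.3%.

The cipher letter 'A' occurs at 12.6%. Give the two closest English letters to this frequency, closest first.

Step 1: Observed frequency of 'A' is 12.6%.
Step 2: Compute distances to each reference frequency and sort:
  E (12.7%): difference = 0.1% <-- BEST
  T (9.1%): difference = 3.5% <-- RUNNER-UP
  A (8.2%): difference = 4.4%
  O (7.5%): difference = 5.1%
  I (7.0%): difference = 5.6%
Step 3: Most likely is 'E' (12.7%, diff 0.1%); second most likely is 'T' (9.1%, diff 3.5%).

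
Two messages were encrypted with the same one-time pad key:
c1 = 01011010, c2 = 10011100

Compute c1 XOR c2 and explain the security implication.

Step 1: c1 XOR c2 = (m1 XOR k) XOR (m2 XOR k).
Step 2: By XOR associativity/commutativity: = m1 XOR m2 XOR k XOR k = m1 XOR m2.
Step 3: 01011010 XOR 10011100 = 11000110 = 198.
Step 4: The key cancels out! An attacker learns m1 XOR m2 = 198, revealing the relationship between plaintexts.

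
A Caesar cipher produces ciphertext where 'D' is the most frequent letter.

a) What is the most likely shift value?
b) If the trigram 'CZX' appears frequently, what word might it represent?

Step 1: In English, 'E' is the most frequent letter (12.7%).
Step 2: The most frequent ciphertext letter is 'D' (position 3).
Step 3: Shift = (3 - 4) mod 26 = 25.
Step 4: Decrypt 'CZX' by shifting back 25:
  C -> D
  Z -> A
  X -> Y
Step 5: 'CZX' decrypts to 'DAY'.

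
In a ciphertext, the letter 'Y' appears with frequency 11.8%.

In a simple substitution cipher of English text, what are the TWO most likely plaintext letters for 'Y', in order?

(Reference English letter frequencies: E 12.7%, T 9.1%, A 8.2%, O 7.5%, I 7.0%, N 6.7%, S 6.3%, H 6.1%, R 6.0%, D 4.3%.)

Step 1: Observed frequency of 'Y' is 11.8%.
Step 2: Compute distances to each reference frequency and sort:
  E (12.7%): difference = 0.9% <-- BEST
  T (9.1%): difference = 2.7% <-- RUNNER-UP
  A (8.2%): difference = 3.6%
  O (7.5%): difference = 4.3%
  I (7.0%): difference = 4.8%
Step 3: Most likely is 'E' (12.7%, diff 0.9%); second most likely is 'T' (9.1%, diff 2.7%).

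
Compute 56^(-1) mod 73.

Step 1: We need x such that 56 * x = 1 (mod 73).
Step 2: Using the extended Euclidean algorithm or trial:
  56 * 30 = 1680 = 23 * 73 + 1.
Step 3: Since 1680 mod 73 = 1, the inverse is x = 30.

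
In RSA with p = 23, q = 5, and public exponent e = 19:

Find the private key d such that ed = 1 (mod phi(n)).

Step 1: n = 23 * 5 = 115.
Step 2: phi(n) = 22 * 4 = 88.
Step 3: Find d such that 19 * d = 1 (mod 88).
Step 4: d = 19^(-1) mod 88 = 51.
Verification: 19 * 51 = 969 = 11 * 88 + 1.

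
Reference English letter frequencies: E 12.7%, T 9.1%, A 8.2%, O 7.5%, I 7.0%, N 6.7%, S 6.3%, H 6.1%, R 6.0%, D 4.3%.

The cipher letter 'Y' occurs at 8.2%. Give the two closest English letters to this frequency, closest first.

Step 1: Observed frequency of 'Y' is 8.2%.
Step 2: Compute distances to each reference frequency and sort:
  A (8.2%): difference = 0.0% <-- BEST
  O (7.5%): difference = 0.7% <-- RUNNER-UP
  T (9.1%): difference = 0.9%
  I (7.0%): difference = 1.2%
  N (6.7%): difference = 1.5%
Step 3: Most likely is 'A' (8.2%, diff 0.0%); second most likely is 'O' (7.5%, diff 0.7%).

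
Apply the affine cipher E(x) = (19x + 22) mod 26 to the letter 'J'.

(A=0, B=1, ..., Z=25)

Step 1: Convert 'J' to number: x = 9.
Step 2: E(9) = (19 * 9 + 22) mod 26 = 193 mod 26 = 11.
Step 3: Convert 11 back to letter: L.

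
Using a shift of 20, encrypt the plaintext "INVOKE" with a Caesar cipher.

Step 1: For each letter, shift forward by 20 positions (mod 26).
  I (position 8) -> position (8+20) mod 26 = 2 -> C
  N (position 13) -> position (13+20) mod 26 = 7 -> H
  V (position 21) -> position (21+20) mod 26 = 15 -> P
  O (position 14) -> position (14+20) mod 26 = 8 -> I
  K (position 10) -> position (10+20) mod 26 = 4 -> E
  E (position 4) -> position (4+20) mod 26 = 24 -> Y
Result: CHPIEY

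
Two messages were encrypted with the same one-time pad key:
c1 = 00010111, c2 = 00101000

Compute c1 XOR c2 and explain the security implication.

Step 1: c1 XOR c2 = (m1 XOR k) XOR (m2 XOR k).
Step 2: By XOR associativity/commutativity: = m1 XOR m2 XOR k XOR k = m1 XOR m2.
Step 3: 00010111 XOR 00101000 = 00111111 = 63.
Step 4: The key cancels out! An attacker learns m1 XOR m2 = 63, revealing the relationship between plaintexts.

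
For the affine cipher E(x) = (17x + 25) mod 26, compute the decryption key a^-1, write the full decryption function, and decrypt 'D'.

Step 1: Find a^-1, the modular inverse of 17 mod 26.
Step 2: We need 17 * a^-1 = 1 (mod 26).
Step 3: 17 * 23 = 391 = 15 * 26 + 1, so a^-1 = 23.
Step 4: D(y) = 23(y - 25) mod 26.
Step 5: Apply to 'D' (y = 3): D(3) = 23 * (3 - 25) mod 26 = 23 * -22 mod 26 = 14 -> 'O'.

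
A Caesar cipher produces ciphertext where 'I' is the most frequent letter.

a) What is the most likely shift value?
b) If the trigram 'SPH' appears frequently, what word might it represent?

Step 1: In English, 'E' is the most frequent letter (12.7%).
Step 2: The most frequent ciphertext letter is 'I' (position 8).
Step 3: Shift = (8 - 4) mod 26 = 4.
Step 4: Decrypt 'SPH' by shifting back 4:
  S -> O
  P -> L
  H -> D
Step 5: 'SPH' decrypts to 'OLD'.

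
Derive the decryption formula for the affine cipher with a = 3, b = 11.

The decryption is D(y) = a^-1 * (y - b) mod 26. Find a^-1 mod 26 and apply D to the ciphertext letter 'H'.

Step 1: Find a^-1, the modular inverse of 3 mod 26.
Step 2: We need 3 * a^-1 = 1 (mod 26).
Step 3: 3 * 9 = 27 = 1 * 26 + 1, so a^-1 = 9.
Step 4: D(y) = 9(y - 11) mod 26.
Step 5: Apply to 'H' (y = 7): D(7) = 9 * (7 - 11) mod 26 = 9 * -4 mod 26 = 16 -> 'Q'.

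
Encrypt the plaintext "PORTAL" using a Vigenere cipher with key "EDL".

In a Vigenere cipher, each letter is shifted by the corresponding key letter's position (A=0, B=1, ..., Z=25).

Step 1: Repeat key to match plaintext length:
  Plaintext: PORTAL
  Key:       EDLEDL
Step 2: Encrypt each letter:
  P(15) + E(4) = (15+4) mod 26 = 19 = T
  O(14) + D(3) = (14+3) mod 26 = 17 = R
  R(17) + L(11) = (17+11) mod 26 = 2 = C
  T(19) + E(4) = (19+4) mod 26 = 23 = X
  A(0) + D(3) = (0+3) mod 26 = 3 = D
  L(11) + L(11) = (11+11) mod 26 = 22 = W
Ciphertext: TRCXDW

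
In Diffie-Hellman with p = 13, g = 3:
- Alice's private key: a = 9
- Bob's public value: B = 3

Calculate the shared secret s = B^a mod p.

Step 1: s = B^a mod p = 3^9 mod 13.
  3^1 mod 13 = 3
  3^2 mod 13 = (3 * 3) mod 13 = 9
  3^3 mod 13 = (9 * 3) mod 13 = 1
  3^4 mod 13 = (1 * 3) mod 13 = 3
  3^5 mod 13 = (3 * 3) mod 13 = 9
  3^6 mod 13 = (9 * 3) mod 13 = 1
  3^7 mod 13 = (1 * 3) mod 13 = 3
  3^8 mod 13 = (3 * 3) mod 13 = 9
  3^9 mod 13 = (9 * 3) mod 13 = 1
Result: shared secret = 1.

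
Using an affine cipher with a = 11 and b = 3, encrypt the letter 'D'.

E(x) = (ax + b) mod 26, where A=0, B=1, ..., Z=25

Step 1: Convert 'D' to number: x = 3.
Step 2: E(3) = (11 * 3 + 3) mod 26 = 36 mod 26 = 10.
Step 3: Convert 10 back to letter: K.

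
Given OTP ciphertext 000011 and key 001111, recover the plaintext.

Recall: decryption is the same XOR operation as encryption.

Step 1: XOR ciphertext with key:
  Ciphertext: 000011
  Key:        001111
  XOR:        001100
Step 2: Plaintext = 001100 = 12 in decimal.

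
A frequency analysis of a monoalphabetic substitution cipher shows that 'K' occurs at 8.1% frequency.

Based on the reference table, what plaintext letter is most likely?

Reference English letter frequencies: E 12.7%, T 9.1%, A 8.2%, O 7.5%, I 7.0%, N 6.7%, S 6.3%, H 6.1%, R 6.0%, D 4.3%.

Step 1: The observed frequency is 8.1%.
Step 2: Compare with English frequencies:
  E: 12.7% (difference: 4.6%)
  T: 9.1% (difference: 1.0%)
  A: 8.2% (difference: 0.1%) <-- closest
  O: 7.5% (difference: 0.6%)
  I: 7.0% (difference: 1.1%)
  N: 6.7% (difference: 1.4%)
  S: 6.3% (difference: 1.8%)
  H: 6.1% (difference: 2.0%)
  R: 6.0% (difference: 2.1%)
  D: 4.3% (difference: 3.8%)
Step 3: 'K' most likely represents 'A' (frequency 8.2%).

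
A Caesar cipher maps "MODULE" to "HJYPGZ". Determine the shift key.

Step 1: Compare first letters: M (position 12) -> H (position 7).
Step 2: Shift = (7 - 12) mod 26 = 21.
The shift value is 21.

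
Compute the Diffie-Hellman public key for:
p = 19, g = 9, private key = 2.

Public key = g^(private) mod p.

Step 1: A = g^a mod p = 9^2 mod 19.
  9^1 mod 19 = 9
  9^2 mod 19 = (9 * 9) mod 19 = 5
Result: A = 5.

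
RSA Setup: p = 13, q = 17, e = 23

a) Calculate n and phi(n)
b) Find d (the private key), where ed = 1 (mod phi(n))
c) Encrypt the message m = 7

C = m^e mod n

Step 1: n = 13 * 17 = 221.
Step 2: phi(n) = (13-1)(17-1) = 12 * 16 = 192.
Step 3: Find d = 23^(-1) mod 192 = 167.
  Verify: 23 * 167 = 3841 = 1 (mod 192).
Step 4: C = 7^23 mod 221 = 80.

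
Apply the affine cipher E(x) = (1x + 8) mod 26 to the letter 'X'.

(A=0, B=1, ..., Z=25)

Step 1: Convert 'X' to number: x = 23.
Step 2: E(23) = (1 * 23 + 8) mod 26 = 31 mod 26 = 5.
Step 3: Convert 5 back to letter: F.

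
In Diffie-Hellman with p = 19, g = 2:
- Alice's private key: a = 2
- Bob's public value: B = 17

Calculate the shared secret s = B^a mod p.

Step 1: s = B^a mod p = 17^2 mod 19.
  17^1 mod 19 = 17
  17^2 mod 19 = (17 * 17) mod 19 = 4
Result: shared secret = 4.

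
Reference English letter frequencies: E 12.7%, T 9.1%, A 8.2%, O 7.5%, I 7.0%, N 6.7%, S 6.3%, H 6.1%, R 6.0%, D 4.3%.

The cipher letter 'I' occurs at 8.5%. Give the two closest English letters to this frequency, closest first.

Step 1: Observed frequency of 'I' is 8.5%.
Step 2: Compute distances to each reference frequency and sort:
  A (8.2%): difference = 0.3% <-- BEST
  T (9.1%): difference = 0.6% <-- RUNNER-UP
  O (7.5%): difference = 1.0%
  I (7.0%): difference = 1.5%
  N (6.7%): difference = 1.8%
Step 3: Most likely is 'A' (8.2%, diff 0.3%); second most likely is 'T' (9.1%, diff 0.6%).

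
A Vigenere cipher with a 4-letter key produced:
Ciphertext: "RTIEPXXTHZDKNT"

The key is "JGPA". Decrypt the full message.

Step 1: Key 'JGPA' has length 4. Extended key: JGPAJGPAJGPAJG
Step 2: Decrypt each position:
  R(17) - J(9) = 8 = I
  T(19) - G(6) = 13 = N
  I(8) - P(15) = 19 = T
  E(4) - A(0) = 4 = E
  P(15) - J(9) = 6 = G
  X(23) - G(6) = 17 = R
  X(23) - P(15) = 8 = I
  T(19) - A(0) = 19 = T
  H(7) - J(9) = 24 = Y
  Z(25) - G(6) = 19 = T
  D(3) - P(15) = 14 = O
  K(10) - A(0) = 10 = K
  N(13) - J(9) = 4 = E
  T(19) - G(6) = 13 = N
Plaintext: INTEGRITYTOKEN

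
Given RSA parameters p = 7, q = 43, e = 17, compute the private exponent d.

Step 1: n = 7 * 43 = 301.
Step 2: phi(n) = 6 * 42 = 252.
Step 3: Find d such that 17 * d = 1 (mod 252).
Step 4: d = 17^(-1) mod 252 = 89.
Verification: 17 * 89 = 1513 = 6 * 252 + 1.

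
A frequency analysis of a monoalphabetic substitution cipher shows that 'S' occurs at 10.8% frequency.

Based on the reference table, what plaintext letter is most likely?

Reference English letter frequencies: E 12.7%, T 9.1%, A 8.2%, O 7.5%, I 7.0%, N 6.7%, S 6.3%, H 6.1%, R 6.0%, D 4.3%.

Step 1: The observed frequency is 10.8%.
Step 2: Compare with English frequencies:
  E: 12.7% (difference: 1.9%)
  T: 9.1% (difference: 1.7%) <-- closest
  A: 8.2% (difference: 2.6%)
  O: 7.5% (difference: 3.3%)
  I: 7.0% (difference: 3.8%)
  N: 6.7% (difference: 4.1%)
  S: 6.3% (difference: 4.5%)
  H: 6.1% (difference: 4.7%)
  R: 6.0% (difference: 4.8%)
  D: 4.3% (difference: 6.5%)
Step 3: 'S' most likely represents 'T' (frequency 9.1%).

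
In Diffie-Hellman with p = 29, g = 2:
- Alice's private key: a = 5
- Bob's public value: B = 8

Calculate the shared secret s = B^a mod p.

Step 1: s = B^a mod p = 8^5 mod 29.
  8^1 mod 29 = 8
  8^2 mod 29 = (8 * 8) mod 29 = 6
  8^3 mod 29 = (6 * 8) mod 29 = 19
  8^4 mod 29 = (19 * 8) mod 29 = 7
  8^5 mod 29 = (7 * 8) mod 29 = 27
Result: shared secret = 27.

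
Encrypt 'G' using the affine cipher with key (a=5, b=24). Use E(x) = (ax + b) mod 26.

Step 1: Convert 'G' to number: x = 6.
Step 2: E(6) = (5 * 6 + 24) mod 26 = 54 mod 26 = 2.
Step 3: Convert 2 back to letter: C.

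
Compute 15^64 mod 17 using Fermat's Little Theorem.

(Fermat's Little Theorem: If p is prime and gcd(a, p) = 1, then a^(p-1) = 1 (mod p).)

Step 1: Since 17 is prime, by Fermat's Little Theorem: 15^16 = 1 (mod 17).
Step 2: Reduce exponent: 64 mod 16 = 0.
Step 3: So 15^64 = 15^0 (mod 17).
Step 4: 15^0 mod 17 = 1.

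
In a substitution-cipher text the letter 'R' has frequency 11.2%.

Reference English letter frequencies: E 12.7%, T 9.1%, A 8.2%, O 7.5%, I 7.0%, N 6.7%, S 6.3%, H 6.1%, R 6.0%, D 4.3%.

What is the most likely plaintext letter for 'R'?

Step 1: The observed frequency is 11.2%.
Step 2: Compare with English frequencies:
  E: 12.7% (difference: 1.5%) <-- closest
  T: 9.1% (difference: 2.1%)
  A: 8.2% (difference: 3.0%)
  O: 7.5% (difference: 3.7%)
  I: 7.0% (difference: 4.2%)
  N: 6.7% (difference: 4.5%)
  S: 6.3% (difference: 4.9%)
  H: 6.1% (difference: 5.1%)
  R: 6.0% (difference: 5.2%)
  D: 4.3% (difference: 6.9%)
Step 3: 'R' most likely represents 'E' (frequency 12.7%).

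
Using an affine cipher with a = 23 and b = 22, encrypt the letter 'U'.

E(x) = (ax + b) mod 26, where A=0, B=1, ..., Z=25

Step 1: Convert 'U' to number: x = 20.
Step 2: E(20) = (23 * 20 + 22) mod 26 = 482 mod 26 = 14.
Step 3: Convert 14 back to letter: O.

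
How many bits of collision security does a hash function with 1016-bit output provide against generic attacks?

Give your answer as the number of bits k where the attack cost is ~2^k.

Step 1: The hash has a 1016-bit output.
Step 2: Collision resistance means it should be infeasible to find any x != y with h(x) = h(y).
By the birthday bound, a generic collision search succeeds after about sqrt(2^1016) = 2^(1016/2) = 2^508 evaluations.
Step 3: Security level = 508 bits.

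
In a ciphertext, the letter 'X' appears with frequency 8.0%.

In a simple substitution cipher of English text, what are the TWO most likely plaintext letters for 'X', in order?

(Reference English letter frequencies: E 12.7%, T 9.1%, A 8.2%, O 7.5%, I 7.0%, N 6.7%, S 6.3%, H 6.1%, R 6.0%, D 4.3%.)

Step 1: Observed frequency of 'X' is 8.0%.
Step 2: Compute distances to each reference frequency and sort:
  A (8.2%): difference = 0.2% <-- BEST
  O (7.5%): difference = 0.5% <-- RUNNER-UP
  I (7.0%): difference = 1.0%
  T (9.1%): difference = 1.1%
  N (6.7%): difference = 1.3%
Step 3: Most likely is 'A' (8.2%, diff 0.2%); second most likely is 'O' (7.5%, diff 0.5%).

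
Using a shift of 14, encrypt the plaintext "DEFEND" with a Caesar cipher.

Step 1: For each letter, shift forward by 14 positions (mod 26).
  D (position 3) -> position (3+14) mod 26 = 17 -> R
  E (position 4) -> position (4+14) mod 26 = 18 -> S
  F (position 5) -> position (5+14) mod 26 = 19 -> T
  E (position 4) -> position (4+14) mod 26 = 18 -> S
  N (position 13) -> position (13+14) mod 26 = 1 -> B
  D (position 3) -> position (3+14) mod 26 = 17 -> R
Result: RSTSBR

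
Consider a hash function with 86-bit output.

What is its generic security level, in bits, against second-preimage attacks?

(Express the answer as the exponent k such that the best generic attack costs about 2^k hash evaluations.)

Step 1: The hash has a 86-bit output.
Step 2: Second-preimage resistance means: given a specific input x, it should be infeasible to find a different y with h(y) = h(x).
With a 86-bit output, a generic search for a second preimage costs about 2^86 evaluations (each trial matches the fixed target with probability 2^-86).
Step 3: Security level = 86 bits.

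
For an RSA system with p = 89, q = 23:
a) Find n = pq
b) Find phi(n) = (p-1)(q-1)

Step 1: n = p * q = 89 * 23 = 2047.
Step 2: phi(n) = (p-1)(q-1) = 88 * 22 = 1936.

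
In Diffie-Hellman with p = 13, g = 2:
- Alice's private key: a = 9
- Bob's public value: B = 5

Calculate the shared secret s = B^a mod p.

Step 1: s = B^a mod p = 5^9 mod 13.
  5^1 mod 13 = 5
  5^2 mod 13 = (5 * 5) mod 13 = 12
  5^3 mod 13 = (12 * 5) mod 13 = 8
  5^4 mod 13 = (8 * 5) mod 13 = 1
  5^5 mod 13 = (1 * 5) mod 13 = 5
  5^6 mod 13 = (5 * 5) mod 13 = 12
  5^7 mod 13 = (12 * 5) mod 13 = 8
  5^8 mod 13 = (8 * 5) mod 13 = 1
  5^9 mod 13 = (1 * 5) mod 13 = 5
Result: shared secret = 5.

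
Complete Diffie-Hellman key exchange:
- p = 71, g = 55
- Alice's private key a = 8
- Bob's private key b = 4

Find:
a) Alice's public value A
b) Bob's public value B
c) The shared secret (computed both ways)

Step 1: A = g^a mod p = 55^8 mod 71 = 9.
Step 2: B = g^b mod p = 55^4 mod 71 = 3.
Step 3: Alice computes s = B^a mod p = 3^8 mod 71 = 29.
Step 4: Bob computes s = A^b mod p = 9^4 mod 71 = 29.
Both sides agree: shared secret = 29.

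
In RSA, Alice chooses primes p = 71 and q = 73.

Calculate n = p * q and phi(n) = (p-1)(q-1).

Step 1: n = p * q = 71 * 73 = 5183.
Step 2: phi(n) = (p-1)(q-1) = 70 * 72 = 5040.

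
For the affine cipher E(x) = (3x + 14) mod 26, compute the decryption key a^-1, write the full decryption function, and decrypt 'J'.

Step 1: Find a^-1, the modular inverse of 3 mod 26.
Step 2: We need 3 * a^-1 = 1 (mod 26).
Step 3: 3 * 9 = 27 = 1 * 26 + 1, so a^-1 = 9.
Step 4: D(y) = 9(y - 14) mod 26.
Step 5: Apply to 'J' (y = 9): D(9) = 9 * (9 - 14) mod 26 = 9 * -5 mod 26 = 7 -> 'H'.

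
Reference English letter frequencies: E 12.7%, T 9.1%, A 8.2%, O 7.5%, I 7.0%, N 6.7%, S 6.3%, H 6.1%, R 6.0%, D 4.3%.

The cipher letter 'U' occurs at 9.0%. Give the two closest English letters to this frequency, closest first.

Step 1: Observed frequency of 'U' is 9.0%.
Step 2: Compute distances to each reference frequency and sort:
  T (9.1%): difference = 0.1% <-- BEST
  A (8.2%): difference = 0.8% <-- RUNNER-UP
  O (7.5%): difference = 1.5%
  I (7.0%): difference = 2.0%
  N (6.7%): difference = 2.3%
Step 3: Most likely is 'T' (9.1%, diff 0.1%); second most likely is 'A' (8.2%, diff 0.8%).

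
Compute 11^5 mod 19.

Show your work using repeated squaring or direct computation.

Step 1: Compute 11^5 mod 19 step by step, reducing modulo 19 at each step.
  11^1 mod 19 = 11
  11^2 mod 19 = (11 * 11) mod 19 = 7
  11^3 mod 19 = (7 * 11) mod 19 = 1
  11^4 mod 19 = (1 * 11) mod 19 = 11
  11^5 mod 19 = (11 * 11) mod 19 = 7
Step 2: Result = 7.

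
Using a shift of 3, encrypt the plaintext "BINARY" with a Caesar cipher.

Step 1: For each letter, shift forward by 3 positions (mod 26).
  B (position 1) -> position (1+3) mod 26 = 4 -> E
  I (position 8) -> position (8+3) mod 26 = 11 -> L
  N (position 13) -> position (13+3) mod 26 = 16 -> Q
  A (position 0) -> position (0+3) mod 26 = 3 -> D
  R (position 17) -> position (17+3) mod 26 = 20 -> U
  Y (position 24) -> position (24+3) mod 26 = 1 -> B
Result: ELQDUB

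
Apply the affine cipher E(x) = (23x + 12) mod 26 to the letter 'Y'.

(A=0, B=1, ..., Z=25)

Step 1: Convert 'Y' to number: x = 24.
Step 2: E(24) = (23 * 24 + 12) mod 26 = 564 mod 26 = 18.
Step 3: Convert 18 back to letter: S.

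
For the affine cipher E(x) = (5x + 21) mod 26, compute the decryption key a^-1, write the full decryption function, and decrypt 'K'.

Step 1: Find a^-1, the modular inverse of 5 mod 26.
Step 2: We need 5 * a^-1 = 1 (mod 26).
Step 3: 5 * 21 = 105 = 4 * 26 + 1, so a^-1 = 21.
Step 4: D(y) = 21(y - 21) mod 26.
Step 5: Apply to 'K' (y = 10): D(10) = 21 * (10 - 21) mod 26 = 21 * -11 mod 26 = 3 -> 'D'.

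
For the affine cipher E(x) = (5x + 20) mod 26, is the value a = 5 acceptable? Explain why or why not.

Step 1: Compute gcd(5, 26).
Step 2: gcd(5, 26) = 1.
Since gcd = 1, 5 is coprime with 26, so it is a valid key.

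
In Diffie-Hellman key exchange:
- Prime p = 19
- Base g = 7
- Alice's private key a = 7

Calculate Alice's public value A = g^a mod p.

Step 1: A = g^a mod p = 7^7 mod 19.
  7^1 mod 19 = 7
  7^2 mod 19 = (7 * 7) mod 19 = 11
  7^3 mod 19 = (11 * 7) mod 19 = 1
  7^4 mod 19 = (1 * 7) mod 19 = 7
  7^5 mod 19 = (7 * 7) mod 19 = 11
  7^6 mod 19 = (11 * 7) mod 19 = 1
  7^7 mod 19 = (1 * 7) mod 19 = 7
Result: A = 7.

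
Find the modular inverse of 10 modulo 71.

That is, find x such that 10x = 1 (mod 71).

Step 1: We need x such that 10 * x = 1 (mod 71).
Step 2: Using the extended Euclidean algorithm or trial:
  10 * 64 = 640 = 9 * 71 + 1.
Step 3: Since 640 mod 71 = 1, the inverse is x = 64.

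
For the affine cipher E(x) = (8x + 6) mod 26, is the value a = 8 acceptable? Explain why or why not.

Step 1: Compute gcd(8, 26).
Step 2: gcd(8, 26) = 2.
Since gcd = 2 != 1, 8 shares a common factor with 26, so it cannot be used.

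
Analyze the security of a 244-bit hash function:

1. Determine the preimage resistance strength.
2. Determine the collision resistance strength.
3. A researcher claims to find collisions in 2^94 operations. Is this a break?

Step 1: Preimage resistance requires brute-force of 2^244 operations.
Step 2: Collision resistance (birthday bound) = 2^(244/2) = 2^122.
Step 3: The claimed attack costs 2^94 operations.
Step 4: Since 2^94 < 2^122, the claimed attack beats the generic birthday bound, so collision resistance is broken.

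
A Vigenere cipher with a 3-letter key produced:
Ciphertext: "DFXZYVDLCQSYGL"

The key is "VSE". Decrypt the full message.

Step 1: Key 'VSE' has length 3. Extended key: VSEVSEVSEVSEVS
Step 2: Decrypt each position:
  D(3) - V(21) = 8 = I
  F(5) - S(18) = 13 = N
  X(23) - E(4) = 19 = T
  Z(25) - V(21) = 4 = E
  Y(24) - S(18) = 6 = G
  V(21) - E(4) = 17 = R
  D(3) - V(21) = 8 = I
  L(11) - S(18) = 19 = T
  C(2) - E(4) = 24 = Y
  Q(16) - V(21) = 21 = V
  S(18) - S(18) = 0 = A
  Y(24) - E(4) = 20 = U
  G(6) - V(21) = 11 = L
  L(11) - S(18) = 19 = T
Plaintext: INTEGRITYVAULT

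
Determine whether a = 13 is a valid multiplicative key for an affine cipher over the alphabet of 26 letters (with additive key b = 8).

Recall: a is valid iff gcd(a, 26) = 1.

Step 1: Compute gcd(13, 26).
Step 2: gcd(13, 26) = 13.
Since gcd = 13 != 1, 13 shares a common factor with 26, so it cannot be used.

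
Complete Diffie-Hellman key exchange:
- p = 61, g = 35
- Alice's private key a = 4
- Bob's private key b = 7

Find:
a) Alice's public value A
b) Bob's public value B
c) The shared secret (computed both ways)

Step 1: A = g^a mod p = 35^4 mod 61 = 25.
Step 2: B = g^b mod p = 35^7 mod 61 = 44.
Step 3: Alice computes s = B^a mod p = 44^4 mod 61 = 12.
Step 4: Bob computes s = A^b mod p = 25^7 mod 61 = 12.
Both sides agree: shared secret = 12.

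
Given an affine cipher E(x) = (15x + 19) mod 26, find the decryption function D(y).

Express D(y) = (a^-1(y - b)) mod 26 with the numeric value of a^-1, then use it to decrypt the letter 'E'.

Step 1: Find a^-1, the modular inverse of 15 mod 26.
Step 2: We need 15 * a^-1 = 1 (mod 26).
Step 3: 15 * 7 = 105 = 4 * 26 + 1, so a^-1 = 7.
Step 4: D(y) = 7(y - 19) mod 26.
Step 5: Apply to 'E' (y = 4): D(4) = 7 * (4 - 19) mod 26 = 7 * -15 mod 26 = 25 -> 'Z'.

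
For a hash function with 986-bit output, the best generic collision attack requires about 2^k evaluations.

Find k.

Step 1: The hash has a 986-bit output.
Step 2: Collision resistance means it should be infeasible to find any x != y with h(x) = h(y).
By the birthday bound, a generic collision search succeeds after about sqrt(2^986) = 2^(986/2) = 2^493 evaluations.
Step 3: Security level = 493 bits.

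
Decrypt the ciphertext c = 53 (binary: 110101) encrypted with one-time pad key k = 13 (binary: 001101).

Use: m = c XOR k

Step 1: XOR ciphertext with key:
  Ciphertext: 110101
  Key:        001101
  XOR:        111000
Step 2: Plaintext = 111000 = 56 in decimal.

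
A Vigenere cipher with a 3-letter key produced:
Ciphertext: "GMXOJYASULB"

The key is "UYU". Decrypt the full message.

Step 1: Key 'UYU' has length 3. Extended key: UYUUYUUYUUY
Step 2: Decrypt each position:
  G(6) - U(20) = 12 = M
  M(12) - Y(24) = 14 = O
  X(23) - U(20) = 3 = D
  O(14) - U(20) = 20 = U
  J(9) - Y(24) = 11 = L
  Y(24) - U(20) = 4 = E
  A(0) - U(20) = 6 = G
  S(18) - Y(24) = 20 = U
  U(20) - U(20) = 0 = A
  L(11) - U(20) = 17 = R
  B(1) - Y(24) = 3 = D
Plaintext: MODULEGUARD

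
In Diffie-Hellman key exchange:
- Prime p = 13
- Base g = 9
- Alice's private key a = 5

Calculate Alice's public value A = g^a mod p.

Step 1: A = g^a mod p = 9^5 mod 13.
  9^1 mod 13 = 9
  9^2 mod 13 = (9 * 9) mod 13 = 3
  9^3 mod 13 = (3 * 9) mod 13 = 1
  9^4 mod 13 = (1 * 9) mod 13 = 9
  9^5 mod 13 = (9 * 9) mod 13 = 3
Result: A = 3.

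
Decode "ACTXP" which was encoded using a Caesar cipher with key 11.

Step 1: Reverse the shift by subtracting 11 from each letter position.
  A (position 0) -> position (0-11) mod 26 = 15 -> P
  C (position 2) -> position (2-11) mod 26 = 17 -> R
  T (position 19) -> position (19-11) mod 26 = 8 -> I
  X (position 23) -> position (23-11) mod 26 = 12 -> M
  P (position 15) -> position (15-11) mod 26 = 4 -> E
Decrypted message: PRIME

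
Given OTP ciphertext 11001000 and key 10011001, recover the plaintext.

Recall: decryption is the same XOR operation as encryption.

Step 1: XOR ciphertext with key:
  Ciphertext: 11001000
  Key:        10011001
  XOR:        01010001
Step 2: Plaintext = 01010001 = 81 in decimal.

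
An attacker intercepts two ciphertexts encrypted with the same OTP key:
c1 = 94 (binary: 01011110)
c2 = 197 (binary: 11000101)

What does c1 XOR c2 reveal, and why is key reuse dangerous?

Step 1: c1 XOR c2 = (m1 XOR k) XOR (m2 XOR k).
Step 2: By XOR associativity/commutativity: = m1 XOR m2 XOR k XOR k = m1 XOR m2.
Step 3: 01011110 XOR 11000101 = 10011011 = 155.
Step 4: The key cancels out! An attacker learns m1 XOR m2 = 155, revealing the relationship between plaintexts.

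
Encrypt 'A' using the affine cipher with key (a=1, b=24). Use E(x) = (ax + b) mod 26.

Step 1: Convert 'A' to number: x = 0.
Step 2: E(0) = (1 * 0 + 24) mod 26 = 24 mod 26 = 24.
Step 3: Convert 24 back to letter: Y.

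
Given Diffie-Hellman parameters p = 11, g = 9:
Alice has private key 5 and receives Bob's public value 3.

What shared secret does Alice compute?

Step 1: s = B^a mod p = 3^5 mod 11.
  3^1 mod 11 = 3
  3^2 mod 11 = (3 * 3) mod 11 = 9
  3^3 mod 11 = (9 * 3) mod 11 = 5
  3^4 mod 11 = (5 * 3) mod 11 = 4
  3^5 mod 11 = (4 * 3) mod 11 = 1
Result: shared secret = 1.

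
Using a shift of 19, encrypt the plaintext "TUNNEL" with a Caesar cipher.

Step 1: For each letter, shift forward by 19 positions (mod 26).
  T (position 19) -> position (19+19) mod 26 = 12 -> M
  U (position 20) -> position (20+19) mod 26 = 13 -> N
  N (position 13) -> position (13+19) mod 26 = 6 -> G
  N (position 13) -> position (13+19) mod 26 = 6 -> G
  E (position 4) -> position (4+19) mod 26 = 23 -> X
  L (position 11) -> position (11+19) mod 26 = 4 -> E
Result: MNGGXE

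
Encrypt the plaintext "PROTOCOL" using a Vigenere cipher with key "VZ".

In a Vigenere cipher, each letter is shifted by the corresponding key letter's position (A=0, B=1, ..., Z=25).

Step 1: Repeat key to match plaintext length:
  Plaintext: PROTOCOL
  Key:       VZVZVZVZ
Step 2: Encrypt each letter:
  P(15) + V(21) = (15+21) mod 26 = 10 = K
  R(17) + Z(25) = (17+25) mod 26 = 16 = Q
  O(14) + V(21) = (14+21) mod 26 = 9 = J
  T(19) + Z(25) = (19+25) mod 26 = 18 = S
  O(14) + V(21) = (14+21) mod 26 = 9 = J
  C(2) + Z(25) = (2+25) mod 26 = 1 = B
  O(14) + V(21) = (14+21) mod 26 = 9 = J
  L(11) + Z(25) = (11+25) mod 26 = 10 = K
Ciphertext: KQJSJBJK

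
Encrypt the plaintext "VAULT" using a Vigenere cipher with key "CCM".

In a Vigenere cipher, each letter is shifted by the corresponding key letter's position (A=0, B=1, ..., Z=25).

Step 1: Repeat key to match plaintext length:
  Plaintext: VAULT
  Key:       CCMCC
Step 2: Encrypt each letter:
  V(21) + C(2) = (21+2) mod 26 = 23 = X
  A(0) + C(2) = (0+2) mod 26 = 2 = C
  U(20) + M(12) = (20+12) mod 26 = 6 = G
  L(11) + C(2) = (11+2) mod 26 = 13 = N
  T(19) + C(2) = (19+2) mod 26 = 21 = V
Ciphertext: XCGNV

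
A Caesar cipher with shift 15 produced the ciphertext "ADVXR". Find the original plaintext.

Step 1: Reverse the shift by subtracting 15 from each letter position.
  A (position 0) -> position (0-15) mod 26 = 11 -> L
  D (position 3) -> position (3-15) mod 26 = 14 -> O
  V (position 21) -> position (21-15) mod 26 = 6 -> G
  X (position 23) -> position (23-15) mod 26 = 8 -> I
  R (position 17) -> position (17-15) mod 26 = 2 -> C
Decrypted message: LOGIC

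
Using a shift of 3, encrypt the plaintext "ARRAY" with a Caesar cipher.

Step 1: For each letter, shift forward by 3 positions (mod 26).
  A (position 0) -> position (0+3) mod 26 = 3 -> D
  R (position 17) -> position (17+3) mod 26 = 20 -> U
  R (position 17) -> position (17+3) mod 26 = 20 -> U
  A (position 0) -> position (0+3) mod 26 = 3 -> D
  Y (position 24) -> position (24+3) mod 26 = 1 -> B
Result: DUUDB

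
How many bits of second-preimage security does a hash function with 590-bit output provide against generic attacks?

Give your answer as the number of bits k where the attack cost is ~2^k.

Step 1: The hash has a 590-bit output.
Step 2: Second-preimage resistance means: given a specific input x, it should be infeasible to find a different y with h(y) = h(x).
With a 590-bit output, a generic search for a second preimage costs about 2^590 evaluations (each trial matches the fixed target with probability 2^-590).
Step 3: Security level = 590 bits.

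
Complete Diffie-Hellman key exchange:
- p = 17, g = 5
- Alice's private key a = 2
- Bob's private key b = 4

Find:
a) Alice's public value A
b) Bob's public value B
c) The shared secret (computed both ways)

Step 1: A = g^a mod p = 5^2 mod 17 = 8.
Step 2: B = g^b mod p = 5^4 mod 17 = 13.
Step 3: Alice computes s = B^a mod p = 13^2 mod 17 = 16.
Step 4: Bob computes s = A^b mod p = 8^4 mod 17 = 16.
Both sides agree: shared secret = 16.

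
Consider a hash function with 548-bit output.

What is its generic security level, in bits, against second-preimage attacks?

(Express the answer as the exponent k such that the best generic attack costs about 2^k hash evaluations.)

Step 1: The hash has a 548-bit output.
Step 2: Second-preimage resistance means: given a specific input x, it should be infeasible to find a different y with h(y) = h(x).
With a 548-bit output, a generic search for a second preimage costs about 2^548 evaluations (each trial matches the fixed target with probability 2^-548).
Step 3: Security level = 548 bits.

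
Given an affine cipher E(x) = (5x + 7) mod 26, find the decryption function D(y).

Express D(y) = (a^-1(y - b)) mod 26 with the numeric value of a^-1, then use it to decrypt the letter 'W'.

Step 1: Find a^-1, the modular inverse of 5 mod 26.
Step 2: We need 5 * a^-1 = 1 (mod 26).
Step 3: 5 * 21 = 105 = 4 * 26 + 1, so a^-1 = 21.
Step 4: D(y) = 21(y - 7) mod 26.
Step 5: Apply to 'W' (y = 22): D(22) = 21 * (22 - 7) mod 26 = 21 * 15 mod 26 = 3 -> 'D'.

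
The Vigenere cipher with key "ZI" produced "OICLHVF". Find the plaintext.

Step 1: Extend key: ZIZIZIZ
Step 2: Decrypt each letter (c - k) mod 26:
  O(14) - Z(25) = (14-25) mod 26 = 15 = P
  I(8) - I(8) = (8-8) mod 26 = 0 = A
  C(2) - Z(25) = (2-25) mod 26 = 3 = D
  L(11) - I(8) = (11-8) mod 26 = 3 = D
  H(7) - Z(25) = (7-25) mod 26 = 8 = I
  V(21) - I(8) = (21-8) mod 26 = 13 = N
  F(5) - Z(25) = (5-25) mod 26 = 6 = G
Plaintext: PADDING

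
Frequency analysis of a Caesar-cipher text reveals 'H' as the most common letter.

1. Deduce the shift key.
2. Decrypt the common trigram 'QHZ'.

Step 1: In English, 'E' is the most frequent letter (12.7%).
Step 2: The most frequent ciphertext letter is 'H' (position 7).
Step 3: Shift = (7 - 4) mod 26 = 3.
Step 4: Decrypt 'QHZ' by shifting back 3:
  Q -> N
  H -> E
  Z -> W
Step 5: 'QHZ' decrypts to 'NEW'.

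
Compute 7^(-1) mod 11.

Step 1: We need x such that 7 * x = 1 (mod 11).
Step 2: Using the extended Euclidean algorithm or trial:
  7 * 8 = 56 = 5 * 11 + 1.
Step 3: Since 56 mod 11 = 1, the inverse is x = 8.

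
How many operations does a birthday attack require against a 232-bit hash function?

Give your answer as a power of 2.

Step 1: The birthday paradox gives collision probability ~50% after sqrt(2^n) = 2^(n/2) hashes.
Step 2: For 232-bit output: 2^(232/2) = 2^116.
Step 3: Approximately 2^116 hash computations needed.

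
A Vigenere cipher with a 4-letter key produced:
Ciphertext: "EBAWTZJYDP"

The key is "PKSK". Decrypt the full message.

Step 1: Key 'PKSK' has length 4. Extended key: PKSKPKSKPK
Step 2: Decrypt each position:
  E(4) - P(15) = 15 = P
  B(1) - K(10) = 17 = R
  A(0) - S(18) = 8 = I
  W(22) - K(10) = 12 = M
  T(19) - P(15) = 4 = E
  Z(25) - K(10) = 15 = P
  J(9) - S(18) = 17 = R
  Y(24) - K(10) = 14 = O
  D(3) - P(15) = 14 = O
  P(15) - K(10) = 5 = F
Plaintext: PRIMEPROOF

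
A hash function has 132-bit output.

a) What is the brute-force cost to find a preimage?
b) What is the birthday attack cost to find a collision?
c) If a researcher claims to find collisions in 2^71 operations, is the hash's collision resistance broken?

Step 1: Preimage resistance requires brute-force of 2^132 operations.
Step 2: Collision resistance (birthday bound) = 2^(132/2) = 2^66.
Step 3: The claimed attack costs 2^71 operations.
Step 4: Since 2^71 >= 2^66, the claimed attack is no faster than the generic birthday attack, so this does not break collision resistance.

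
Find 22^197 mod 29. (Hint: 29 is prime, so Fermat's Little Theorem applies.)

Step 1: Since 29 is prime, by Fermat's Little Theorem: 22^28 = 1 (mod 29).
Step 2: Reduce exponent: 197 mod 28 = 1.
Step 3: So 22^197 = 22^1 (mod 29).
Step 4: 22^1 mod 29 = 22.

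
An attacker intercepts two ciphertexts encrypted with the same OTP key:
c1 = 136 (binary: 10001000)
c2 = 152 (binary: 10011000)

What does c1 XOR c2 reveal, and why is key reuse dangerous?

Step 1: c1 XOR c2 = (m1 XOR k) XOR (m2 XOR k).
Step 2: By XOR associativity/commutativity: = m1 XOR m2 XOR k XOR k = m1 XOR m2.
Step 3: 10001000 XOR 10011000 = 00010000 = 16.
Step 4: The key cancels out! An attacker learns m1 XOR m2 = 16, revealing the relationship between plaintexts.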